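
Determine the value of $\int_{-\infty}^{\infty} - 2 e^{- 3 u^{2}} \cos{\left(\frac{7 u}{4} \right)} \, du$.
$- \frac{2 \sqrt{3} \sqrt{\pi}}{3 e^{\frac{49}{192}}}$

Let $b$ denote the cosine frequency and define $I(b) = \int_{-\infty}^{\infty} - 2 e^{- 3 u^{2}} \cos{\left(b u \right)} \, du$.

Differentiating under the integral sign,
$$I'(b) = \int_{-\infty}^{\infty} 2 u e^{- 3 u^{2}} \sin{\left(b u \right)} \, du.$$

Integrate $\int_{-\infty}^{\infty} u \sin(b u)\, e^{- 3 u^{2}}\, du$ by parts with $w = \sin(b u)$ and $dv = u\, e^{- 3 u^{2}}\, du$, giving $v = - \frac{e^{- 3 u^{2}}}{6}$. The boundary term vanishes and
$$\int_{-\infty}^{\infty} u \sin(b u)\, e^{- 3 u^{2}}\, du = \frac{b}{6} \int_{-\infty}^{\infty} \cos(b u)\, e^{- 3 u^{2}}\, du,$$
so $I'(b) = - \frac{b}{6}\, I(b)$.

This is a separable first-order ODE; solving with the initial condition $I(0) = \int_{-\infty}^{\infty} - 2 e^{- 3 u^{2}}\,du = - \frac{2 \sqrt{3} \sqrt{\pi}}{3}$ gives
$$I(b) = - \frac{2 \sqrt{3} \sqrt{\pi} e^{- \frac{b^{2}}{12}}}{3}.$$

Setting $b = \frac{7}{4}$:
$$I = - \frac{2 \sqrt{3} \sqrt{\pi}}{3 e^{\frac{49}{192}}}.$$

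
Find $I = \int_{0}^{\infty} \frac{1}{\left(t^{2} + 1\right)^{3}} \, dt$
$\frac{3 \pi}{16}$

Recall the elementary integral
$$J(a) = \int_{0}^{\infty} \frac{1}{a^{2} + t^{2}} \, dt = \frac{\pi}{2 a}.$$

Differentiating under the integral sign with respect to $a$,
$$\frac{dJ}{da} = \int_{0}^{\infty} - \frac{2 a}{\left(a^{2} + t^{2}\right)^{2}} \, dt = - \frac{\pi}{2 a^{2}},$$
so $\int_{0}^{\infty} \frac{1}{\left(a^{2} + t^{2}\right)^{2}} \, dt = \frac{\pi}{4 a^{3}}$.

Repeating — each differentiation of $1/(t^2+a^2)^j$ produces $-2ja/(t^2+a^2)^{j+1}$ — and dividing through by $-2ja$ at each step yields, after $2$ differentiations in total,
$$\int_{0}^{\infty} \frac{1}{\left(a^{2} + t^{2}\right)^{3}} \, dt = \frac{3 \pi}{16 a^{5}}.$$

Setting $a = 1$:
$$I = \frac{3 \pi}{16}.$$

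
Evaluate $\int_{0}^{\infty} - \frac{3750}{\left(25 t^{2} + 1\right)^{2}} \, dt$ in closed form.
$- \frac{375 \pi}{2}$

Begin with the known result
$$J(a) = \int_{0}^{\infty} - \frac{6}{a^{2} + t^{2}} \, dt = - \frac{3 \pi}{a}.$$

Differentiating under the integral sign with respect to $a$,
$$\frac{dJ}{da} = \int_{0}^{\infty} \frac{12 a}{\left(a^{2} + t^{2}\right)^{2}} \, dt = \frac{3 \pi}{a^{2}},$$
so $\int_{0}^{\infty} - \frac{6}{\left(a^{2} + t^{2}\right)^{2}} \, dt = - \frac{3 \pi}{2 a^{3}}$.

Setting $a = \frac{1}{5}$:
$$I = - \frac{375 \pi}{2}.$$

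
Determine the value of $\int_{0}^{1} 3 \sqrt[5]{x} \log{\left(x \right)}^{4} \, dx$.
$\frac{3125}{108}$

Begin with the known integral
$$J(a) = \int_{0}^{1} 3 x^{a} \, dx = \frac{3}{a + 1}.$$

Differentiating under the integral sign brings down a factor of $\ln x$:
$$\frac{dJ}{da} = \int_{0}^{1} 3 x^{a} \log{\left(x \right)} \, dx = - \frac{3}{\left(a + 1\right)^{2}}.$$

Repeating $4$ times in total — each differentiation brings down another $\ln x$ — gives
$$\frac{d^{4}J}{da^{4}} = \int_{0}^{1} 3 x^{a} \log{\left(x \right)}^{4} \, dx = \frac{72}{\left(a + 1\right)^{5}},$$
and the integrand here is exactly the target integrand, so $I = \frac{72}{\left(a + 1\right)^{5}}$.

Setting $a = \frac{1}{5}$:
$$I = \frac{3125}{108}.$$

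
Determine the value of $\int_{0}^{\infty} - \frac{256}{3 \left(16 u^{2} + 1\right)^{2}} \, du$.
$- \frac{16 \pi}{3}$

Start from the standard arctangent integral
$$J(a) = \int_{0}^{\infty} - \frac{1}{3 \left(a^{2} + u^{2}\right)} \, du = - \frac{\pi}{6 a}.$$

Differentiating under the integral sign with respect to $a$,
$$\frac{dJ}{da} = \int_{0}^{\infty} \frac{2 a}{3 \left(a^{2} + u^{2}\right)^{2}} \, du = \frac{\pi}{6 a^{2}},$$
so $\int_{0}^{\infty} - \frac{1}{3 \left(a^{2} + u^{2}\right)^{2}} \, du = - \frac{\pi}{12 a^{3}}$.

Setting $a = \frac{1}{4}$:
$$I = - \frac{16 \pi}{3}.$$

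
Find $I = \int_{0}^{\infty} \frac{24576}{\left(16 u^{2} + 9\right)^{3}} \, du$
$\frac{128 \pi}{27}$

Begin with the known result
$$J(a) = \int_{0}^{\infty} \frac{6}{a^{2} + u^{2}} \, du = \frac{3 \pi}{a}.$$

Differentiating under the integral sign with respect to $a$,
$$\frac{dJ}{da} = \int_{0}^{\infty} - \frac{12 a}{\left(a^{2} + u^{2}\right)^{2}} \, du = - \frac{3 \pi}{a^{2}},$$
so $\int_{0}^{\infty} \frac{6}{\left(a^{2} + u^{2}\right)^{2}} \, du = \frac{3 \pi}{2 a^{3}}$.

Repeating — each differentiation of $1/(u^2+a^2)^j$ produces $-2ja/(u^2+a^2)^{j+1}$ — and dividing through by $-2ja$ at each step yields, after $2$ differentiations in total,
$$\int_{0}^{\infty} \frac{6}{\left(a^{2} + u^{2}\right)^{3}} \, du = \frac{9 \pi}{8 a^{5}}.$$

Setting $a = \frac{3}{4}$:
$$I = \frac{128 \pi}{27}.$$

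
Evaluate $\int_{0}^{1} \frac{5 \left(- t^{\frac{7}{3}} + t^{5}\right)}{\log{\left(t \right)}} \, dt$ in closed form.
$\log{\left(\frac{59049}{3125} \right)}$

Consider the one-parameter family: let $I(a) = \int_{0}^{1} \frac{5 \left(- t^{\frac{7}{3}} + t^{a}\right)}{\log{\left(t \right)}} \, dt$.

Since $\dfrac{\partial}{\partial a}\,t^{a} = t^{a} \ln t$, the $\ln t$ in the denominator cancels and
$$\frac{dI}{da} = \int_{0}^{1} 5 t^{a} \, dt = 5 \left[\frac{t^{a+1}}{a+1}\right]_0^1 = \frac{5}{a + 1}.$$

Integrating with respect to $a$ gives $I(a) = \log{\left(\frac{243 \left(a + 1\right)^{5}}{100000} \right)} + C$.

At $a = \frac{7}{3}$ the integrand is identically $0$, so $I(\frac{7}{3}) = 0$. The closed form gives $0$, hence $C = 0$.

Setting $a = 5$:
$$I = \log{\left(\frac{59049}{3125} \right)}.$$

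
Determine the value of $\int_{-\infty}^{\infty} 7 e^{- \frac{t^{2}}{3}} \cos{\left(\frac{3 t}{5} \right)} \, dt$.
$\frac{7 \sqrt{3} \sqrt{\pi}}{e^{\frac{27}{100}}}$

Let $b$ denote the cosine frequency and define $I(b) = \int_{-\infty}^{\infty} 7 e^{- \frac{t^{2}}{3}} \cos{\left(b t \right)} \, dt$.

Differentiating under the integral sign,
$$I'(b) = \int_{-\infty}^{\infty} - 7 t e^{- \frac{t^{2}}{3}} \sin{\left(b t \right)} \, dt.$$

Integrate $\int_{-\infty}^{\infty} t \sin(b t)\, e^{- \frac{t^{2}}{3}}\, dt$ by parts with $u = \sin(b t)$ and $dv = t\, e^{- \frac{t^{2}}{3}}\, dt$, giving $v = - \frac{3 e^{- \frac{t^{2}}{3}}}{2}$. The boundary term vanishes and
$$\int_{-\infty}^{\infty} t \sin(b t)\, e^{- \frac{t^{2}}{3}}\, dt = \frac{3 b}{2} \int_{-\infty}^{\infty} \cos(b t)\, e^{- \frac{t^{2}}{3}}\, dt,$$
so $I'(b) = - \frac{3 b}{2}\, I(b)$.

This is a separable first-order ODE; solving with the initial condition $I(0) = \int_{-\infty}^{\infty} 7 e^{- \frac{t^{2}}{3}}\,dt = 7 \sqrt{3} \sqrt{\pi}$ gives
$$I(b) = 7 \sqrt{3} \sqrt{\pi} e^{- \frac{3 b^{2}}{4}}.$$

Setting $b = \frac{3}{5}$:
$$I = \frac{7 \sqrt{3} \sqrt{\pi}}{e^{\frac{27}{100}}}.$$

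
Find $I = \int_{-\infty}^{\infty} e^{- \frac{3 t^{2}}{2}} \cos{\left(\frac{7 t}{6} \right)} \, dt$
$\frac{\sqrt{6} \sqrt{\pi}}{3 e^{\frac{49}{216}}}$

Let $b$ denote the cosine frequency and define $I(b) = \int_{-\infty}^{\infty} e^{- \frac{3 t^{2}}{2}} \cos{\left(b t \right)} \, dt$.

Differentiating under the integral sign,
$$I'(b) = \int_{-\infty}^{\infty} - t e^{- \frac{3 t^{2}}{2}} \sin{\left(b t \right)} \, dt.$$

Integrate $\int_{-\infty}^{\infty} t \sin(b t)\, e^{- \frac{3 t^{2}}{2}}\, dt$ by parts with $u = \sin(b t)$ and $dv = t\, e^{- \frac{3 t^{2}}{2}}\, dt$, giving $v = - \frac{e^{- \frac{3 t^{2}}{2}}}{3}$. The boundary term vanishes and
$$\int_{-\infty}^{\infty} t \sin(b t)\, e^{- \frac{3 t^{2}}{2}}\, dt = \frac{b}{3} \int_{-\infty}^{\infty} \cos(b t)\, e^{- \frac{3 t^{2}}{2}}\, dt,$$
so $I'(b) = - \frac{b}{3}\, I(b)$.

This is a separable first-order ODE; solving with the initial condition $I(0) = \int_{-\infty}^{\infty} e^{- \frac{3 t^{2}}{2}}\,dt = \frac{\sqrt{6} \sqrt{\pi}}{3}$ gives
$$I(b) = \frac{\sqrt{6} \sqrt{\pi} e^{- \frac{b^{2}}{6}}}{3}.$$

Setting $b = \frac{7}{6}$:
$$I = \frac{\sqrt{6} \sqrt{\pi}}{3 e^{\frac{49}{216}}}.$$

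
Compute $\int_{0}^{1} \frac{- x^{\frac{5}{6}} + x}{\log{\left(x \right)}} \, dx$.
$\log{\left(\frac{12}{11} \right)}$

Consider the one-parameter family: let $I(a) = \int_{0}^{1} \frac{- x^{\frac{5}{6}} + x^{a}}{\log{\left(x \right)}} \, dx$.

Since $\dfrac{\partial}{\partial a}\,x^{a} = x^{a} \ln x$, the $\ln x$ in the denominator cancels and
$$\frac{dI}{da} = \int_{0}^{1} x^{a} \, dx = \left[\frac{x^{a+1}}{a+1}\right]_0^1 = \frac{1}{a + 1}.$$

Integrating with respect to $a$ gives $I(a) = \log{\left(\frac{6 a}{11} + \frac{6}{11} \right)} + C$.

At $a = \frac{5}{6}$ the integrand is identically $0$, so $I(\frac{5}{6}) = 0$. The closed form gives $0$, hence $C = 0$.

Setting $a = 1$:
$$I = \log{\left(\frac{12}{11} \right)}.$$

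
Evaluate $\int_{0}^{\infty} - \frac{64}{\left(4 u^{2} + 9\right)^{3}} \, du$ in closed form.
$- \frac{2 \pi}{81}$

Recall the elementary integral
$$J(a) = \int_{0}^{\infty} - \frac{1}{a^{2} + u^{2}} \, du = - \frac{\pi}{2 a}.$$

Differentiating under the integral sign with respect to $a$,
$$\frac{dJ}{da} = \int_{0}^{\infty} \frac{2 a}{\left(a^{2} + u^{2}\right)^{2}} \, du = \frac{\pi}{2 a^{2}},$$
so $\int_{0}^{\infty} - \frac{1}{\left(a^{2} + u^{2}\right)^{2}} \, du = - \frac{\pi}{4 a^{3}}$.

Repeating — each differentiation of $1/(u^2+a^2)^j$ produces $-2ja/(u^2+a^2)^{j+1}$ — and dividing through by $-2ja$ at each step yields, after $2$ differentiations in total,
$$\int_{0}^{\infty} - \frac{1}{\left(a^{2} + u^{2}\right)^{3}} \, du = - \frac{3 \pi}{16 a^{5}}.$$

Setting $a = \frac{3}{2}$:
$$I = - \frac{2 \pi}{81}.$$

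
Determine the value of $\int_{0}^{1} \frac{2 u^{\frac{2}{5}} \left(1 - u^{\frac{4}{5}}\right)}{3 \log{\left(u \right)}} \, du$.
$- \frac{2 \log{\left(11 \right)}}{3} + \frac{2 \log{\left(7 \right)}}{3}$

Introduce a parameter $a$ in the exponent: let $I(a) = \int_{0}^{1} \frac{2 \left(- u^{\frac{6}{5}} + u^{a}\right)}{3 \log{\left(u \right)}} \, du$.

Since $\dfrac{\partial}{\partial a}\,u^{a} = u^{a} \ln u$, the $\ln u$ in the denominator cancels and
$$\frac{dI}{da} = \int_{0}^{1} \frac{2}{3} u^{a} \, du = \frac{2}{3} \left[\frac{u^{a+1}}{a+1}\right]_0^1 = \frac{2}{3 \left(a + 1\right)}.$$

Integrating with respect to $a$ gives $I(a) = \log{\left(\frac{\sqrt[3]{11} \cdot 5^{\frac{2}{3}} \left(a + 1\right)^{\frac{2}{3}}}{11} \right)} + C$.

At $a = \frac{6}{5}$ the integrand is identically $0$, so $I(\frac{6}{5}) = 0$. The closed form gives $0$, hence $C = 0$.

Setting $a = \frac{2}{5}$:
$$I = - \frac{2 \log{\left(11 \right)}}{3} + \frac{2 \log{\left(7 \right)}}{3}.$$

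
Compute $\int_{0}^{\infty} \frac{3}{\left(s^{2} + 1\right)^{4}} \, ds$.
$\frac{15 \pi}{32}$

Start from the standard arctangent integral
$$J(a) = \int_{0}^{\infty} \frac{3}{a^{2} + s^{2}} \, ds = \frac{3 \pi}{2 a}.$$

Differentiating under the integral sign with respect to $a$,
$$\frac{dJ}{da} = \int_{0}^{\infty} - \frac{6 a}{\left(a^{2} + s^{2}\right)^{2}} \, ds = - \frac{3 \pi}{2 a^{2}},$$
so $\int_{0}^{\infty} \frac{3}{\left(a^{2} + s^{2}\right)^{2}} \, ds = \frac{3 \pi}{4 a^{3}}$.

Repeating — each differentiation of $1/(s^2+a^2)^j$ produces $-2ja/(s^2+a^2)^{j+1}$ — and dividing through by $-2ja$ at each step yields, after $3$ differentiations in total,
$$\int_{0}^{\infty} \frac{3}{\left(a^{2} + s^{2}\right)^{4}} \, ds = \frac{15 \pi}{32 a^{7}}.$$

Setting $a = 1$:
$$I = \frac{15 \pi}{32}.$$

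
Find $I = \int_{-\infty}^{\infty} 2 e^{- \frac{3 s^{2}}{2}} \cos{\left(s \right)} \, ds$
$\frac{2 \sqrt{6} \sqrt{\pi}}{3 e^{\frac{1}{6}}}$

Let $b$ denote the cosine frequency and define $I(b) = \int_{-\infty}^{\infty} 2 e^{- \frac{3 s^{2}}{2}} \cos{\left(b s \right)} \, ds$.

Differentiating under the integral sign,
$$I'(b) = \int_{-\infty}^{\infty} - 2 s e^{- \frac{3 s^{2}}{2}} \sin{\left(b s \right)} \, ds.$$

Integrate $\int_{-\infty}^{\infty} s \sin(b s)\, e^{- \frac{3 s^{2}}{2}}\, ds$ by parts with $u = \sin(b s)$ and $dv = s\, e^{- \frac{3 s^{2}}{2}}\, ds$, giving $v = - \frac{e^{- \frac{3 s^{2}}{2}}}{3}$. The boundary term vanishes and
$$\int_{-\infty}^{\infty} s \sin(b s)\, e^{- \frac{3 s^{2}}{2}}\, ds = \frac{b}{3} \int_{-\infty}^{\infty} \cos(b s)\, e^{- \frac{3 s^{2}}{2}}\, ds,$$
so $I'(b) = - \frac{b}{3}\, I(b)$.

This is a separable first-order ODE; solving with the initial condition $I(0) = \int_{-\infty}^{\infty} 2 e^{- \frac{3 s^{2}}{2}}\,ds = \frac{2 \sqrt{6} \sqrt{\pi}}{3}$ gives
$$I(b) = \frac{2 \sqrt{6} \sqrt{\pi} e^{- \frac{b^{2}}{6}}}{3}.$$

Setting $b = 1$:
$$I = \frac{2 \sqrt{6} \sqrt{\pi}}{3 e^{\frac{1}{6}}}.$$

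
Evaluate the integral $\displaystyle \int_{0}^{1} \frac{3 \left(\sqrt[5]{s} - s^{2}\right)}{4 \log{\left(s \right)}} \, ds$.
$\log{\left(\frac{2^{\frac{3}{4}} \sqrt[4]{5}}{5} \right)}$

Introduce a parameter $a$ in the exponent: let $I(a) = \int_{0}^{1} \frac{3 \left(- s^{2} + s^{a}\right)}{4 \log{\left(s \right)}} \, ds$.

Since $\dfrac{\partial}{\partial a}\,s^{a} = s^{a} \ln s$, the $\ln s$ in the denominator cancels and
$$\frac{dI}{da} = \int_{0}^{1} \frac{3}{4} s^{a} \, ds = \frac{3}{4} \left[\frac{s^{a+1}}{a+1}\right]_0^1 = \frac{3}{4 \left(a + 1\right)}.$$

Integrating with respect to $a$ gives $I(a) = \frac{3 \log{\left(a + 1 \right)}}{4} - \frac{3 \log{\left(3 \right)}}{4} + C$.

At $a = 2$ the integrand is identically $0$, so $I(2) = 0$. The closed form gives $0$, hence $C = 0$.

Setting $a = \frac{1}{5}$:
$$I = \log{\left(\frac{2^{\frac{3}{4}} \sqrt[4]{5}}{5} \right)}.$$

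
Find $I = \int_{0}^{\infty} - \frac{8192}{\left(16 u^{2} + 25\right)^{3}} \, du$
$- \frac{384 \pi}{3125}$

Recall the elementary integral
$$J(a) = \int_{0}^{\infty} - \frac{2}{a^{2} + u^{2}} \, du = - \frac{\pi}{a}.$$

Differentiating under the integral sign with respect to $a$,
$$\frac{dJ}{da} = \int_{0}^{\infty} \frac{4 a}{\left(a^{2} + u^{2}\right)^{2}} \, du = \frac{\pi}{a^{2}},$$
so $\int_{0}^{\infty} - \frac{2}{\left(a^{2} + u^{2}\right)^{2}} \, du = - \frac{\pi}{2 a^{3}}$.

Repeating — each differentiation of $1/(u^2+a^2)^j$ produces $-2ja/(u^2+a^2)^{j+1}$ — and dividing through by $-2ja$ at each step yields, after $2$ differentiations in total,
$$\int_{0}^{\infty} - \frac{2}{\left(a^{2} + u^{2}\right)^{3}} \, du = - \frac{3 \pi}{8 a^{5}}.$$

Setting $a = \frac{5}{4}$:
$$I = - \frac{384 \pi}{3125}.$$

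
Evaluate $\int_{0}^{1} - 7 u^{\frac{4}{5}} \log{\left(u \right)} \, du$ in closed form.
$\frac{175}{81}$

Begin with the known integral
$$J(a) = \int_{0}^{1} - 7 u^{a} \, du = - \frac{7}{a + 1}.$$

Differentiating under the integral sign brings down a factor of $\ln u$:
$$\frac{dJ}{da} = \int_{0}^{1} - 7 u^{a} \log{\left(u \right)} \, du = \frac{7}{\left(a + 1\right)^{2}}.$$

The integral on the left is $I$, so $I = \frac{7}{\left(a + 1\right)^{2}}$.

Setting $a = \frac{4}{5}$:
$$I = \frac{175}{81}.$$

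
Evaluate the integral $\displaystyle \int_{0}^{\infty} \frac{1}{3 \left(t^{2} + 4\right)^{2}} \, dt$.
$\frac{\pi}{96}$

Start from the standard arctangent integral
$$J(a) = \int_{0}^{\infty} \frac{1}{3 \left(a^{2} + t^{2}\right)} \, dt = \frac{\pi}{6 a}.$$

Differentiating under the integral sign with respect to $a$,
$$\frac{dJ}{da} = \int_{0}^{\infty} - \frac{2 a}{3 \left(a^{2} + t^{2}\right)^{2}} \, dt = - \frac{\pi}{6 a^{2}},$$
so $\int_{0}^{\infty} \frac{1}{3 \left(a^{2} + t^{2}\right)^{2}} \, dt = \frac{\pi}{12 a^{3}}$.

Setting $a = 2$:
$$I = \frac{\pi}{96}.$$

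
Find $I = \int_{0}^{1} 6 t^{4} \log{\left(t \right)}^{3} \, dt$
$- \frac{36}{625}$

Consider the simpler parametrised integral
$$J(a) = \int_{0}^{1} 6 t^{a} \, dt = \frac{6}{a + 1}.$$

Differentiating under the integral sign brings down a factor of $\ln t$:
$$\frac{dJ}{da} = \int_{0}^{1} 6 t^{a} \log{\left(t \right)} \, dt = - \frac{6}{\left(a + 1\right)^{2}}.$$

Repeating $3$ times in total — each differentiation brings down another $\ln t$ — gives
$$\frac{d^{3}J}{da^{3}} = \int_{0}^{1} 6 t^{a} \log{\left(t \right)}^{3} \, dt = - \frac{36}{\left(a + 1\right)^{4}},$$
and the integrand here is exactly the target integrand, so $I = - \frac{36}{\left(a + 1\right)^{4}}$.

Setting $a = 4$:
$$I = - \frac{36}{625}.$$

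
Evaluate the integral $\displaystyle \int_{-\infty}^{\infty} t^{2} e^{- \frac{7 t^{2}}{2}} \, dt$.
$\frac{\sqrt{14} \sqrt{\pi}}{49}$

Consider the simpler parametrised integral
$$J(a) = \int_{-\infty}^{\infty} e^{- a t^{2}} \, dt = \frac{\sqrt{\pi}}{\sqrt{a}}.$$

Differentiating under the integral sign brings down a factor of $(-t^2)$:
$$\frac{dJ}{da} = \int_{-\infty}^{\infty} - t^{2} e^{- a t^{2}} \, dt = - \frac{\sqrt{\pi}}{2 a^{\frac{3}{2}}}.$$

The integral on the left is $-I$, so $I = \frac{\sqrt{\pi}}{2 a^{\frac{3}{2}}}$.

Setting $a = \frac{7}{2}$:
$$I = \frac{\sqrt{14} \sqrt{\pi}}{49}.$$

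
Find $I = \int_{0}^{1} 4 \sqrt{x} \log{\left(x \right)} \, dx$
$- \frac{16}{9}$

Start from the elementary integral
$$J(a) = \int_{0}^{1} 4 x^{a} \, dx = \frac{4}{a + 1}.$$

Differentiating under the integral sign brings down a factor of $\ln x$:
$$\frac{dJ}{da} = \int_{0}^{1} 4 x^{a} \log{\left(x \right)} \, dx = - \frac{4}{\left(a + 1\right)^{2}}.$$

The integral on the left is $I$, so $I = - \frac{4}{\left(a + 1\right)^{2}}$.

Setting $a = \frac{1}{2}$:
$$I = - \frac{16}{9}.$$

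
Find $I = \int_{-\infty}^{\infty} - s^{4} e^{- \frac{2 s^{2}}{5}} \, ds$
$- \frac{75 \sqrt{10} \sqrt{\pi}}{32}$

Begin with the known integral
$$J(a) = \int_{-\infty}^{\infty} - e^{- a s^{2}} \, ds = - \frac{\sqrt{\pi}}{\sqrt{a}}.$$

Differentiating under the integral sign brings down a factor of $(-s^2)$:
$$\frac{dJ}{da} = \int_{-\infty}^{\infty} s^{2} e^{- a s^{2}} \, ds = \frac{\sqrt{\pi}}{2 a^{\frac{3}{2}}}.$$

Repeating twice in total — each differentiation brings down another $(-s^2)$ — gives
$$\frac{d^{2}J}{da^{2}} = \int_{-\infty}^{\infty} - s^{4} e^{- a s^{2}} \, ds = - \frac{3 \sqrt{\pi}}{4 a^{\frac{5}{2}}},$$
and the integrand here is exactly the target integrand, so $I = - \frac{3 \sqrt{\pi}}{4 a^{\frac{5}{2}}}$.

Setting $a = \frac{2}{5}$:
$$I = - \frac{75 \sqrt{10} \sqrt{\pi}}{32}.$$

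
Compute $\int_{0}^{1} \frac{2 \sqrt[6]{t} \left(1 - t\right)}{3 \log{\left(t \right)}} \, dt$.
$- \frac{2 \log{\left(13 \right)}}{3} + \frac{2 \log{\left(7 \right)}}{3}$

Replace the exponent $\frac{7}{6}$ by a parameter $a$: let $I(a) = \int_{0}^{1} \frac{2 \left(\sqrt[6]{t} - t^{a}\right)}{3 \log{\left(t \right)}} \, dt$.

Since $\dfrac{\partial}{\partial a}\,t^{a} = t^{a} \ln t$, the $\ln t$ in the denominator cancels and
$$\frac{dI}{da} = \int_{0}^{1} - \frac{2}{3} t^{a} \, dt = - \frac{2}{3} \left[\frac{t^{a+1}}{a+1}\right]_0^1 = - \frac{2}{3 a + 3}.$$

Integrating with respect to $a$ gives $I(a) = - \frac{2 \log{\left(a + 1 \right)}}{3} - \frac{2 \log{\left(6 \right)}}{3} + \frac{2 \log{\left(7 \right)}}{3} + C$.

At $a = \frac{1}{6}$ the integrand is identically $0$, so $I(\frac{1}{6}) = 0$. The closed form gives $0$, hence $C = 0$.

Setting $a = \frac{7}{6}$:
$$I = - \frac{2 \log{\left(13 \right)}}{3} + \frac{2 \log{\left(7 \right)}}{3}.$$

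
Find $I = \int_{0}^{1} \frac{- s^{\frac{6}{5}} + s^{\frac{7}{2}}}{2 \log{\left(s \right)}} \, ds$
$\log{\left(\frac{3 \sqrt{110}}{22} \right)}$

Consider the one-parameter family: let $I(a) = \int_{0}^{1} \frac{- s^{\frac{6}{5}} + s^{a}}{2 \log{\left(s \right)}} \, ds$.

Since $\dfrac{\partial}{\partial a}\,s^{a} = s^{a} \ln s$, the $\ln s$ in the denominator cancels and
$$\frac{dI}{da} = \int_{0}^{1} \frac{1}{2} s^{a} \, ds = \frac{1}{2} \left[\frac{s^{a+1}}{a+1}\right]_0^1 = \frac{1}{2 \left(a + 1\right)}.$$

Integrating with respect to $a$ gives $I(a) = \log{\left(\frac{\sqrt{55} \sqrt{a + 1}}{11} \right)} + C$.

At $a = \frac{6}{5}$ the integrand is identically $0$, so $I(\frac{6}{5}) = 0$. The closed form gives $0$, hence $C = 0$.

Setting $a = \frac{7}{2}$:
$$I = \log{\left(\frac{3 \sqrt{110}}{22} \right)}.$$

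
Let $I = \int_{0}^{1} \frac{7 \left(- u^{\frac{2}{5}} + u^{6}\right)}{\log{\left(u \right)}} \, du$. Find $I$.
$\log{\left(78125 \right)}$

Introduce a parameter $a$ in the exponent: let $I(a) = \int_{0}^{1} \frac{7 \left(- u^{\frac{2}{5}} + u^{a}\right)}{\log{\left(u \right)}} \, du$.

Since $\dfrac{\partial}{\partial a}\,u^{a} = u^{a} \ln u$, the $\ln u$ in the denominator cancels and
$$\frac{dI}{da} = \int_{0}^{1} 7 u^{a} \, du = 7 \left[\frac{u^{a+1}}{a+1}\right]_0^1 = \frac{7}{a + 1}.$$

Integrating with respect to $a$ gives $I(a) = \log{\left(\frac{78125 \left(a + 1\right)^{7}}{823543} \right)} + C$.

At $a = \frac{2}{5}$ the integrand is identically $0$, so $I(\frac{2}{5}) = 0$. The closed form gives $0$, hence $C = 0$.

Setting $a = 6$:
$$I = \log{\left(78125 \right)}.$$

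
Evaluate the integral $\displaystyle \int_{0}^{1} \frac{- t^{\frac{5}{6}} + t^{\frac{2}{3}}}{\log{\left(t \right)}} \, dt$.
$\log{\left(\frac{10}{11} \right)}$

Introduce a parameter $a$ in the exponent: let $I(a) = \int_{0}^{1} \frac{- t^{\frac{5}{6}} + t^{a}}{\log{\left(t \right)}} \, dt$.

Since $\dfrac{\partial}{\partial a}\,t^{a} = t^{a} \ln t$, the $\ln t$ in the denominator cancels and
$$\frac{dI}{da} = \int_{0}^{1} t^{a} \, dt = \left[\frac{t^{a+1}}{a+1}\right]_0^1 = \frac{1}{a + 1}.$$

Integrating with respect to $a$ gives $I(a) = \log{\left(\frac{6 a}{11} + \frac{6}{11} \right)} + C$.

At $a = \frac{5}{6}$ the integrand is identically $0$, so $I(\frac{5}{6}) = 0$. The closed form gives $0$, hence $C = 0$.

Setting $a = \frac{2}{3}$:
$$I = \log{\left(\frac{10}{11} \right)}.$$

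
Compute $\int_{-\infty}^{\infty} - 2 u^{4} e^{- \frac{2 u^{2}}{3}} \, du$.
$- \frac{27 \sqrt{6} \sqrt{\pi}}{16}$

Start from the elementary integral
$$J(a) = \int_{-\infty}^{\infty} - 2 e^{- a u^{2}} \, du = - \frac{2 \sqrt{\pi}}{\sqrt{a}}.$$

Differentiating under the integral sign brings down a factor of $(-u^2)$:
$$\frac{dJ}{da} = \int_{-\infty}^{\infty} 2 u^{2} e^{- a u^{2}} \, du = \frac{\sqrt{\pi}}{a^{\frac{3}{2}}}.$$

Repeating twice in total — each differentiation brings down another $(-u^2)$ — gives
$$\frac{d^{2}J}{da^{2}} = \int_{-\infty}^{\infty} - 2 u^{4} e^{- a u^{2}} \, du = - \frac{3 \sqrt{\pi}}{2 a^{\frac{5}{2}}},$$
and the integrand here is exactly the target integrand, so $I = - \frac{3 \sqrt{\pi}}{2 a^{\frac{5}{2}}}$.

Setting $a = \frac{2}{3}$:
$$I = - \frac{27 \sqrt{6} \sqrt{\pi}}{16}.$$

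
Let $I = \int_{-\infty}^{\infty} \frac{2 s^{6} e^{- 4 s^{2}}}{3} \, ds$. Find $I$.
$\frac{5 \sqrt{\pi}}{512}$

Start from the elementary integral
$$J(a) = \int_{-\infty}^{\infty} \frac{2 e^{- a s^{2}}}{3} \, ds = \frac{2 \sqrt{\pi}}{3 \sqrt{a}}.$$

Differentiating under the integral sign brings down a factor of $(-s^2)$:
$$\frac{dJ}{da} = \int_{-\infty}^{\infty} - \frac{2 s^{2} e^{- a s^{2}}}{3} \, ds = - \frac{\sqrt{\pi}}{3 a^{\frac{3}{2}}}.$$

Repeating $3$ times in total — each differentiation brings down another $(-s^2)$ — gives
$$\frac{d^{3}J}{da^{3}} = \int_{-\infty}^{\infty} - \frac{2 s^{6} e^{- a s^{2}}}{3} \, ds = - \frac{5 \sqrt{\pi}}{4 a^{\frac{7}{2}}},$$
and the integrand here is $(-1)^{3}$ times the target integrand, so $I = (-1)^{3}\,\frac{d^{3}J}{da^{3}} = \frac{5 \sqrt{\pi}}{4 a^{\frac{7}{2}}}$.

Setting $a = 4$:
$$I = \frac{5 \sqrt{\pi}}{512}.$$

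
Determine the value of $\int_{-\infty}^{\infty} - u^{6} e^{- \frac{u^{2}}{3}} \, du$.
$- \frac{405 \sqrt{3} \sqrt{\pi}}{8}$

Start from the elementary integral
$$J(a) = \int_{-\infty}^{\infty} - e^{- a u^{2}} \, du = - \frac{\sqrt{\pi}}{\sqrt{a}}.$$

Differentiating under the integral sign brings down a factor of $(-u^2)$:
$$\frac{dJ}{da} = \int_{-\infty}^{\infty} u^{2} e^{- a u^{2}} \, du = \frac{\sqrt{\pi}}{2 a^{\frac{3}{2}}}.$$

Repeating $3$ times in total — each differentiation brings down another $(-u^2)$ — gives
$$\frac{d^{3}J}{da^{3}} = \int_{-\infty}^{\infty} u^{6} e^{- a u^{2}} \, du = \frac{15 \sqrt{\pi}}{8 a^{\frac{7}{2}}},$$
and the integrand here is $(-1)^{3}$ times the target integrand, so $I = (-1)^{3}\,\frac{d^{3}J}{da^{3}} = - \frac{15 \sqrt{\pi}}{8 a^{\frac{7}{2}}}$.

Setting $a = \frac{1}{3}$:
$$I = - \frac{405 \sqrt{3} \sqrt{\pi}}{8}.$$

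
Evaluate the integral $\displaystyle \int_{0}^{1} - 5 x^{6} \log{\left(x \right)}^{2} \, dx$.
$- \frac{10}{343}$

Start from the elementary integral
$$J(a) = \int_{0}^{1} - 5 x^{a} \, dx = - \frac{5}{a + 1}.$$

Differentiating under the integral sign brings down a factor of $\ln x$:
$$\frac{dJ}{da} = \int_{0}^{1} - 5 x^{a} \log{\left(x \right)} \, dx = \frac{5}{\left(a + 1\right)^{2}}.$$

Repeating twice in total — each differentiation brings down another $\ln x$ — gives
$$\frac{d^{2}J}{da^{2}} = \int_{0}^{1} - 5 x^{a} \log{\left(x \right)}^{2} \, dx = - \frac{10}{\left(a + 1\right)^{3}},$$
and the integrand here is exactly the target integrand, so $I = - \frac{10}{\left(a + 1\right)^{3}}$.

Setting $a = 6$:
$$I = - \frac{10}{343}.$$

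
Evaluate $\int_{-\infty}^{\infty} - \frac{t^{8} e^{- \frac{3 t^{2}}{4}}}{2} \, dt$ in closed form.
$- \frac{560 \sqrt{3} \sqrt{\pi}}{81}$

Consider the simpler parametrised integral
$$J(a) = \int_{-\infty}^{\infty} - \frac{e^{- a t^{2}}}{2} \, dt = - \frac{\sqrt{\pi}}{2 \sqrt{a}}.$$

Differentiating under the integral sign brings down a factor of $(-t^2)$:
$$\frac{dJ}{da} = \int_{-\infty}^{\infty} \frac{t^{2} e^{- a t^{2}}}{2} \, dt = \frac{\sqrt{\pi}}{4 a^{\frac{3}{2}}}.$$

Repeating $4$ times in total — each differentiation brings down another $(-t^2)$ — gives
$$\frac{d^{4}J}{da^{4}} = \int_{-\infty}^{\infty} - \frac{t^{8} e^{- a t^{2}}}{2} \, dt = - \frac{105 \sqrt{\pi}}{32 a^{\frac{9}{2}}},$$
and the integrand here is exactly the target integrand, so $I = - \frac{105 \sqrt{\pi}}{32 a^{\frac{9}{2}}}$.

Setting $a = \frac{3}{4}$:
$$I = - \frac{560 \sqrt{3} \sqrt{\pi}}{81}.$$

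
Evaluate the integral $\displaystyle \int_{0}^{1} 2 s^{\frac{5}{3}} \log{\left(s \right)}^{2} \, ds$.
$\frac{27}{128}$

Consider the simpler parametrised integral
$$J(a) = \int_{0}^{1} 2 s^{a} \, ds = \frac{2}{a + 1}.$$

Differentiating under the integral sign brings down a factor of $\ln s$:
$$\frac{dJ}{da} = \int_{0}^{1} 2 s^{a} \log{\left(s \right)} \, ds = - \frac{2}{\left(a + 1\right)^{2}}.$$

Repeating twice in total — each differentiation brings down another $\ln s$ — gives
$$\frac{d^{2}J}{da^{2}} = \int_{0}^{1} 2 s^{a} \log{\left(s \right)}^{2} \, ds = \frac{4}{\left(a + 1\right)^{3}},$$
and the integrand here is exactly the target integrand, so $I = \frac{4}{\left(a + 1\right)^{3}}$.

Setting $a = \frac{5}{3}$:
$$I = \frac{27}{128}.$$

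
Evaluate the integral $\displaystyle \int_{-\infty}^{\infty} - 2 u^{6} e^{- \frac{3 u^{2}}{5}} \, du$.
$- \frac{625 \sqrt{15} \sqrt{\pi}}{108}$

Consider the simpler parametrised integral
$$J(a) = \int_{-\infty}^{\infty} - 2 e^{- a u^{2}} \, du = - \frac{2 \sqrt{\pi}}{\sqrt{a}}.$$

Differentiating under the integral sign brings down a factor of $(-u^2)$:
$$\frac{dJ}{da} = \int_{-\infty}^{\infty} 2 u^{2} e^{- a u^{2}} \, du = \frac{\sqrt{\pi}}{a^{\frac{3}{2}}}.$$

Repeating $3$ times in total — each differentiation brings down another $(-u^2)$ — gives
$$\frac{d^{3}J}{da^{3}} = \int_{-\infty}^{\infty} 2 u^{6} e^{- a u^{2}} \, du = \frac{15 \sqrt{\pi}}{4 a^{\frac{7}{2}}},$$
and the integrand here is $(-1)^{3}$ times the target integrand, so $I = (-1)^{3}\,\frac{d^{3}J}{da^{3}} = - \frac{15 \sqrt{\pi}}{4 a^{\frac{7}{2}}}$.

Setting $a = \frac{3}{5}$:
$$I = - \frac{625 \sqrt{15} \sqrt{\pi}}{108}.$$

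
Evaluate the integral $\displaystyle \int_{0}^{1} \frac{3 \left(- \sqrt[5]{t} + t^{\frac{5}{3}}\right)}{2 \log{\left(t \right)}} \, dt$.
$- \log{\left(\frac{27 \sqrt{5}}{200} \right)}$

Consider the one-parameter family: let $I(a) = \int_{0}^{1} \frac{3 \left(t^{\frac{5}{3}} - t^{a}\right)}{2 \log{\left(t \right)}} \, dt$.

Since $\dfrac{\partial}{\partial a}\,t^{a} = t^{a} \ln t$, the $\ln t$ in the denominator cancels and
$$\frac{dI}{da} = \int_{0}^{1} - \frac{3}{2} t^{a} \, dt = - \frac{3}{2} \left[\frac{t^{a+1}}{a+1}\right]_0^1 = - \frac{3}{2 a + 2}.$$

Integrating with respect to $a$ gives $I(a) = - \log{\left(\frac{3 \sqrt{6} \left(a + 1\right)^{\frac{3}{2}}}{32} \right)} + C$.

At $a = \frac{5}{3}$ the integrand is identically $0$, so $I(\frac{5}{3}) = 0$. The closed form gives $0$, hence $C = 0$.

Setting $a = \frac{1}{5}$:
$$I = - \log{\left(\frac{27 \sqrt{5}}{200} \right)}.$$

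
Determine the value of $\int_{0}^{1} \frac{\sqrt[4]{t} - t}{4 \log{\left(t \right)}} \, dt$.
$\log{\left(\frac{\sqrt[4]{10}}{2} \right)}$

Consider the one-parameter family: let $I(a) = \int_{0}^{1} \frac{- t + t^{a}}{4 \log{\left(t \right)}} \, dt$.

Since $\dfrac{\partial}{\partial a}\,t^{a} = t^{a} \ln t$, the $\ln t$ in the denominator cancels and
$$\frac{dI}{da} = \int_{0}^{1} \frac{1}{4} t^{a} \, dt = \frac{1}{4} \left[\frac{t^{a+1}}{a+1}\right]_0^1 = \frac{1}{4 \left(a + 1\right)}.$$

Integrating with respect to $a$ gives $I(a) = \frac{\log{\left(a + 1 \right)}}{4} - \frac{\log{\left(2 \right)}}{4} + C$.

At $a = 1$ the integrand is identically $0$, so $I(1) = 0$. The closed form gives $0$, hence $C = 0$.

Setting $a = \frac{1}{4}$:
$$I = \log{\left(\frac{\sqrt[4]{10}}{2} \right)}.$$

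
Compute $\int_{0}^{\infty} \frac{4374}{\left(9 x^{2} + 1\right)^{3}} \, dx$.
$\frac{2187 \pi}{8}$

Begin with the known result
$$J(a) = \int_{0}^{\infty} \frac{6}{a^{2} + x^{2}} \, dx = \frac{3 \pi}{a}.$$

Differentiating under the integral sign with respect to $a$,
$$\frac{dJ}{da} = \int_{0}^{\infty} - \frac{12 a}{\left(a^{2} + x^{2}\right)^{2}} \, dx = - \frac{3 \pi}{a^{2}},$$
so $\int_{0}^{\infty} \frac{6}{\left(a^{2} + x^{2}\right)^{2}} \, dx = \frac{3 \pi}{2 a^{3}}$.

Repeating — each differentiation of $1/(x^2+a^2)^j$ produces $-2ja/(x^2+a^2)^{j+1}$ — and dividing through by $-2ja$ at each step yields, after $2$ differentiations in total,
$$\int_{0}^{\infty} \frac{6}{\left(a^{2} + x^{2}\right)^{3}} \, dx = \frac{9 \pi}{8 a^{5}}.$$

Setting $a = \frac{1}{3}$:
$$I = \frac{2187 \pi}{8}.$$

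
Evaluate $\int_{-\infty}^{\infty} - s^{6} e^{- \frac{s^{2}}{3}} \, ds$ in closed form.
$- \frac{405 \sqrt{3} \sqrt{\pi}}{8}$

Consider the simpler parametrised integral
$$J(a) = \int_{-\infty}^{\infty} - e^{- a s^{2}} \, ds = - \frac{\sqrt{\pi}}{\sqrt{a}}.$$

Differentiating under the integral sign brings down a factor of $(-s^2)$:
$$\frac{dJ}{da} = \int_{-\infty}^{\infty} s^{2} e^{- a s^{2}} \, ds = \frac{\sqrt{\pi}}{2 a^{\frac{3}{2}}}.$$

Repeating $3$ times in total — each differentiation brings down another $(-s^2)$ — gives
$$\frac{d^{3}J}{da^{3}} = \int_{-\infty}^{\infty} s^{6} e^{- a s^{2}} \, ds = \frac{15 \sqrt{\pi}}{8 a^{\frac{7}{2}}},$$
and the integrand here is $(-1)^{3}$ times the target integrand, so $I = (-1)^{3}\,\frac{d^{3}J}{da^{3}} = - \frac{15 \sqrt{\pi}}{8 a^{\frac{7}{2}}}$.

Setting $a = \frac{1}{3}$:
$$I = - \frac{405 \sqrt{3} \sqrt{\pi}}{8}.$$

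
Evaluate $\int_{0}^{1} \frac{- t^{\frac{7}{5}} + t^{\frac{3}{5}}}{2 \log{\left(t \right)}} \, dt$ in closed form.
$- \log{\left(3 \right)} + \frac{\log{\left(6 \right)}}{2}$

Consider the one-parameter family: let $I(a) = \int_{0}^{1} \frac{- t^{\frac{7}{5}} + t^{a}}{2 \log{\left(t \right)}} \, dt$.

Since $\dfrac{\partial}{\partial a}\,t^{a} = t^{a} \ln t$, the $\ln t$ in the denominator cancels and
$$\frac{dI}{da} = \int_{0}^{1} \frac{1}{2} t^{a} \, dt = \frac{1}{2} \left[\frac{t^{a+1}}{a+1}\right]_0^1 = \frac{1}{2 \left(a + 1\right)}.$$

Integrating with respect to $a$ gives $I(a) = \log{\left(\frac{\sqrt{15} \sqrt{a + 1}}{6} \right)} + C$.

At $a = \frac{7}{5}$ the integrand is identically $0$, so $I(\frac{7}{5}) = 0$. The closed form gives $0$, hence $C = 0$.

Setting $a = \frac{3}{5}$:
$$I = - \log{\left(3 \right)} + \frac{\log{\left(6 \right)}}{2}.$$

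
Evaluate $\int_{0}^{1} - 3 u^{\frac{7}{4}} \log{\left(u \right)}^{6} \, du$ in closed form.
$- \frac{35389440}{19487171}$

Begin with the known integral
$$J(a) = \int_{0}^{1} - 3 u^{a} \, du = - \frac{3}{a + 1}.$$

Differentiating under the integral sign brings down a factor of $\ln u$:
$$\frac{dJ}{da} = \int_{0}^{1} - 3 u^{a} \log{\left(u \right)} \, du = \frac{3}{\left(a + 1\right)^{2}}.$$

Repeating $6$ times in total — each differentiation brings down another $\ln u$ — gives
$$\frac{d^{6}J}{da^{6}} = \int_{0}^{1} - 3 u^{a} \log{\left(u \right)}^{6} \, du = - \frac{2160}{\left(a + 1\right)^{7}},$$
and the integrand here is exactly the target integrand, so $I = - \frac{2160}{\left(a + 1\right)^{7}}$.

Setting $a = \frac{7}{4}$:
$$I = - \frac{35389440}{19487171}.$$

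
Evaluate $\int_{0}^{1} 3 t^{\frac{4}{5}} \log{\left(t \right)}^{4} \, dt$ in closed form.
$\frac{25000}{6561}$

Consider the simpler parametrised integral
$$J(a) = \int_{0}^{1} 3 t^{a} \, dt = \frac{3}{a + 1}.$$

Differentiating under the integral sign brings down a factor of $\ln t$:
$$\frac{dJ}{da} = \int_{0}^{1} 3 t^{a} \log{\left(t \right)} \, dt = - \frac{3}{\left(a + 1\right)^{2}}.$$

Repeating $4$ times in total — each differentiation brings down another $\ln t$ — gives
$$\frac{d^{4}J}{da^{4}} = \int_{0}^{1} 3 t^{a} \log{\left(t \right)}^{4} \, dt = \frac{72}{\left(a + 1\right)^{5}},$$
and the integrand here is exactly the target integrand, so $I = \frac{72}{\left(a + 1\right)^{5}}$.

Setting $a = \frac{4}{5}$:
$$I = \frac{25000}{6561}.$$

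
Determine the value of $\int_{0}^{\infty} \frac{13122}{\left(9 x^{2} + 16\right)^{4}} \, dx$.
$\frac{10935 \pi}{262144}$

Begin with the known result
$$J(a) = \int_{0}^{\infty} \frac{2}{a^{2} + x^{2}} \, dx = \frac{\pi}{a}.$$

Differentiating under the integral sign with respect to $a$,
$$\frac{dJ}{da} = \int_{0}^{\infty} - \frac{4 a}{\left(a^{2} + x^{2}\right)^{2}} \, dx = - \frac{\pi}{a^{2}},$$
so $\int_{0}^{\infty} \frac{2}{\left(a^{2} + x^{2}\right)^{2}} \, dx = \frac{\pi}{2 a^{3}}$.

Repeating — each differentiation of $1/(x^2+a^2)^j$ produces $-2ja/(x^2+a^2)^{j+1}$ — and dividing through by $-2ja$ at each step yields, after $3$ differentiations in total,
$$\int_{0}^{\infty} \frac{2}{\left(a^{2} + x^{2}\right)^{4}} \, dx = \frac{5 \pi}{16 a^{7}}.$$

Setting $a = \frac{4}{3}$:
$$I = \frac{10935 \pi}{262144}.$$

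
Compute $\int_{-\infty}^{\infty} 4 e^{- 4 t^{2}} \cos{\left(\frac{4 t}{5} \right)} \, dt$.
$\frac{2 \sqrt{\pi}}{e^{\frac{1}{25}}}$

Define $I(b) = \int_{-\infty}^{\infty} 4 e^{- 4 t^{2}} \cos{\left(b t \right)} \, dt$.

Differentiating under the integral sign,
$$I'(b) = \int_{-\infty}^{\infty} - 4 t e^{- 4 t^{2}} \sin{\left(b t \right)} \, dt.$$

Integrate $\int_{-\infty}^{\infty} t \sin(b t)\, e^{- 4 t^{2}}\, dt$ by parts with $u = \sin(b t)$ and $dv = t\, e^{- 4 t^{2}}\, dt$, giving $v = - \frac{e^{- 4 t^{2}}}{8}$. The boundary term vanishes and
$$\int_{-\infty}^{\infty} t \sin(b t)\, e^{- 4 t^{2}}\, dt = \frac{b}{8} \int_{-\infty}^{\infty} \cos(b t)\, e^{- 4 t^{2}}\, dt,$$
so $I'(b) = - \frac{b}{8}\, I(b)$.

This is a separable first-order ODE; solving with the initial condition $I(0) = \int_{-\infty}^{\infty} 4 e^{- 4 t^{2}}\,dt = 2 \sqrt{\pi}$ gives
$$I(b) = 2 \sqrt{\pi} e^{- \frac{b^{2}}{16}}.$$

Setting $b = \frac{4}{5}$:
$$I = \frac{2 \sqrt{\pi}}{e^{\frac{1}{25}}}.$$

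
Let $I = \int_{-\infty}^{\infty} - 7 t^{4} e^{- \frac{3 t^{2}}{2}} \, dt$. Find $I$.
$- \frac{7 \sqrt{6} \sqrt{\pi}}{9}$

Start from the elementary integral
$$J(a) = \int_{-\infty}^{\infty} - 7 e^{- a t^{2}} \, dt = - \frac{7 \sqrt{\pi}}{\sqrt{a}}.$$

Differentiating under the integral sign brings down a factor of $(-t^2)$:
$$\frac{dJ}{da} = \int_{-\infty}^{\infty} 7 t^{2} e^{- a t^{2}} \, dt = \frac{7 \sqrt{\pi}}{2 a^{\frac{3}{2}}}.$$

Repeating twice in total — each differentiation brings down another $(-t^2)$ — gives
$$\frac{d^{2}J}{da^{2}} = \int_{-\infty}^{\infty} - 7 t^{4} e^{- a t^{2}} \, dt = - \frac{21 \sqrt{\pi}}{4 a^{\frac{5}{2}}},$$
and the integrand here is exactly the target integrand, so $I = - \frac{21 \sqrt{\pi}}{4 a^{\frac{5}{2}}}$.

Setting $a = \frac{3}{2}$:
$$I = - \frac{7 \sqrt{6} \sqrt{\pi}}{9}.$$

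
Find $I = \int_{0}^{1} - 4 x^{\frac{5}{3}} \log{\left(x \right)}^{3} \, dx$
$\frac{243}{512}$

Consider the simpler parametrised integral
$$J(a) = \int_{0}^{1} - 4 x^{a} \, dx = - \frac{4}{a + 1}.$$

Differentiating under the integral sign brings down a factor of $\ln x$:
$$\frac{dJ}{da} = \int_{0}^{1} - 4 x^{a} \log{\left(x \right)} \, dx = \frac{4}{\left(a + 1\right)^{2}}.$$

Repeating $3$ times in total — each differentiation brings down another $\ln x$ — gives
$$\frac{d^{3}J}{da^{3}} = \int_{0}^{1} - 4 x^{a} \log{\left(x \right)}^{3} \, dx = \frac{24}{\left(a + 1\right)^{4}},$$
and the integrand here is exactly the target integrand, so $I = \frac{24}{\left(a + 1\right)^{4}}$.

Setting $a = \frac{5}{3}$:
$$I = \frac{243}{512}.$$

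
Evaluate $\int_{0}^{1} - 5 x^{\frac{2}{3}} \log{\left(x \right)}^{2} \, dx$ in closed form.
$- \frac{54}{25}$

Consider the simpler parametrised integral
$$J(a) = \int_{0}^{1} - 5 x^{a} \, dx = - \frac{5}{a + 1}.$$

Differentiating under the integral sign brings down a factor of $\ln x$:
$$\frac{dJ}{da} = \int_{0}^{1} - 5 x^{a} \log{\left(x \right)} \, dx = \frac{5}{\left(a + 1\right)^{2}}.$$

Repeating twice in total — each differentiation brings down another $\ln x$ — gives
$$\frac{d^{2}J}{da^{2}} = \int_{0}^{1} - 5 x^{a} \log{\left(x \right)}^{2} \, dx = - \frac{10}{\left(a + 1\right)^{3}},$$
and the integrand here is exactly the target integrand, so $I = - \frac{10}{\left(a + 1\right)^{3}}$.

Setting $a = \frac{2}{3}$:
$$I = - \frac{54}{25}.$$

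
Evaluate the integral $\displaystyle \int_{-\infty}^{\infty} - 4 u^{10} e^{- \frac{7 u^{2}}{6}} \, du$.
$- \frac{131220 \sqrt{42} \sqrt{\pi}}{16807}$

Start from the elementary integral
$$J(a) = \int_{-\infty}^{\infty} - 4 e^{- a u^{2}} \, du = - \frac{4 \sqrt{\pi}}{\sqrt{a}}.$$

Differentiating under the integral sign brings down a factor of $(-u^2)$:
$$\frac{dJ}{da} = \int_{-\infty}^{\infty} 4 u^{2} e^{- a u^{2}} \, du = \frac{2 \sqrt{\pi}}{a^{\frac{3}{2}}}.$$

Repeating $5$ times in total — each differentiation brings down another $(-u^2)$ — gives
$$\frac{d^{5}J}{da^{5}} = \int_{-\infty}^{\infty} 4 u^{10} e^{- a u^{2}} \, du = \frac{945 \sqrt{\pi}}{8 a^{\frac{11}{2}}},$$
and the integrand here is $(-1)^{5}$ times the target integrand, so $I = (-1)^{5}\,\frac{d^{5}J}{da^{5}} = - \frac{945 \sqrt{\pi}}{8 a^{\frac{11}{2}}}$.

Setting $a = \frac{7}{6}$:
$$I = - \frac{131220 \sqrt{42} \sqrt{\pi}}{16807}.$$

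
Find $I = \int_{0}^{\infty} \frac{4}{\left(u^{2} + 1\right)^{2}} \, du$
$\pi$

Start from the standard arctangent integral
$$J(a) = \int_{0}^{\infty} \frac{4}{a^{2} + u^{2}} \, du = \frac{2 \pi}{a}.$$

Differentiating under the integral sign with respect to $a$,
$$\frac{dJ}{da} = \int_{0}^{\infty} - \frac{8 a}{\left(a^{2} + u^{2}\right)^{2}} \, du = - \frac{2 \pi}{a^{2}},$$
so $\int_{0}^{\infty} \frac{4}{\left(a^{2} + u^{2}\right)^{2}} \, du = \frac{\pi}{a^{3}}$.

Setting $a = 1$:
$$I = \pi.$$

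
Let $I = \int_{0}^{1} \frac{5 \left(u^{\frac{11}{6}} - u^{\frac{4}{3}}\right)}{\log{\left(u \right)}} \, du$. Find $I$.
$- \log{\left(\frac{537824}{1419857} \right)}$

Replace the exponent $\frac{4}{3}$ by a parameter $a$: let $I(a) = \int_{0}^{1} \frac{5 \left(u^{\frac{11}{6}} - u^{a}\right)}{\log{\left(u \right)}} \, du$.

Since $\dfrac{\partial}{\partial a}\,u^{a} = u^{a} \ln u$, the $\ln u$ in the denominator cancels and
$$\frac{dI}{da} = \int_{0}^{1} -5 u^{a} \, du = -5 \left[\frac{u^{a+1}}{a+1}\right]_0^1 = - \frac{5}{a + 1}.$$

Integrating with respect to $a$ gives $I(a) = - \log{\left(\frac{7776 \left(a + 1\right)^{5}}{1419857} \right)} + C$.

At $a = \frac{11}{6}$ the integrand is identically $0$, so $I(\frac{11}{6}) = 0$. The closed form gives $0$, hence $C = 0$.

Setting $a = \frac{4}{3}$:
$$I = - \log{\left(\frac{537824}{1419857} \right)}.$$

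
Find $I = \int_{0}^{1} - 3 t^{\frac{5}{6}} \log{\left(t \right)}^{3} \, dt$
$\frac{23328}{14641}$

Start from the elementary integral
$$J(a) = \int_{0}^{1} - 3 t^{a} \, dt = - \frac{3}{a + 1}.$$

Differentiating under the integral sign brings down a factor of $\ln t$:
$$\frac{dJ}{da} = \int_{0}^{1} - 3 t^{a} \log{\left(t \right)} \, dt = \frac{3}{\left(a + 1\right)^{2}}.$$

Repeating $3$ times in total — each differentiation brings down another $\ln t$ — gives
$$\frac{d^{3}J}{da^{3}} = \int_{0}^{1} - 3 t^{a} \log{\left(t \right)}^{3} \, dt = \frac{18}{\left(a + 1\right)^{4}},$$
and the integrand here is exactly the target integrand, so $I = \frac{18}{\left(a + 1\right)^{4}}$.

Setting $a = \frac{5}{6}$:
$$I = \frac{23328}{14641}.$$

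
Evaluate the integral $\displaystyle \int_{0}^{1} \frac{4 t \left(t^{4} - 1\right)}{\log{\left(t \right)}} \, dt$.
$\log{\left(81 \right)}$

Consider the one-parameter family: let $I(a) = \int_{0}^{1} \frac{4 \left(- t + t^{a}\right)}{\log{\left(t \right)}} \, dt$.

Since $\dfrac{\partial}{\partial a}\,t^{a} = t^{a} \ln t$, the $\ln t$ in the denominator cancels and
$$\frac{dI}{da} = \int_{0}^{1} 4 t^{a} \, dt = 4 \left[\frac{t^{a+1}}{a+1}\right]_0^1 = \frac{4}{a + 1}.$$

Integrating with respect to $a$ gives $I(a) = \log{\left(\frac{\left(a + 1\right)^{4}}{16} \right)} + C$.

At $a = 1$ the integrand is identically $0$, so $I(1) = 0$. The closed form gives $0$, hence $C = 0$.

Setting $a = 5$:
$$I = \log{\left(81 \right)}.$$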